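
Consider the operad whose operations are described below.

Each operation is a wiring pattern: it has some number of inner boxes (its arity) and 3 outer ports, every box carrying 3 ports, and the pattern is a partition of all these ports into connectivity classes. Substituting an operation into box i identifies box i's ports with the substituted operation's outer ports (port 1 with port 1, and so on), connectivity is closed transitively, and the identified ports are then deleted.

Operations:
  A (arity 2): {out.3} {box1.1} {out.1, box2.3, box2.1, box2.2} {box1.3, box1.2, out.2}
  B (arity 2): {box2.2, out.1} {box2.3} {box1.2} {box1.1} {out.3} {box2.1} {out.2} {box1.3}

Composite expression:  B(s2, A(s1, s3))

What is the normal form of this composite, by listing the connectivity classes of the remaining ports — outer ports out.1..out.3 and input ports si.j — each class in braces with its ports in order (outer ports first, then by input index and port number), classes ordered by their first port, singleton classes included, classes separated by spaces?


{out.1, s1.2, s1.3} {out.2} {out.3} {s1.1} {s2.1} {s2.2} {s2.3} {s3.1, s3.2, s3.3}

Substituting into B glues patterns; closure does the rest.
the subtree at A composes to {out.1, s3.1, s3.2, s3.3} {out.2, s1.2, s1.3} {out.3} {s1.1} on (s1, s3); out.j = own outer ports
the subtree at B composes to {out.1, s1.2, s1.3} {out.2} {out.3} {s1.1} {s2.1} {s2.2} {s2.3} {s3.1, s3.2, s3.3} on (s2, s1, s3); out.j = own outer ports


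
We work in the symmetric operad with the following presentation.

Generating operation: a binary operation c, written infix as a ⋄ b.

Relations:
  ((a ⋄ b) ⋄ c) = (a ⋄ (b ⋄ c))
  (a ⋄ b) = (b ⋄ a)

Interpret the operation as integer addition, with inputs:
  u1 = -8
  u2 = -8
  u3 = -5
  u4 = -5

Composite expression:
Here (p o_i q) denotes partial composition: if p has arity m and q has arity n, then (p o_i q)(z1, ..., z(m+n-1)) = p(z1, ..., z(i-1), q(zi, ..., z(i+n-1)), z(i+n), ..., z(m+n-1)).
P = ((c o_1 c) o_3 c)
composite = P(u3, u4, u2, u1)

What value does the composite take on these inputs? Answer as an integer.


-26

(u3 ⋄ u4) = -10
(u2 ⋄ u1) = -16
((u3 ⋄ u4) ⋄ (u2 ⋄ u1)) = -26


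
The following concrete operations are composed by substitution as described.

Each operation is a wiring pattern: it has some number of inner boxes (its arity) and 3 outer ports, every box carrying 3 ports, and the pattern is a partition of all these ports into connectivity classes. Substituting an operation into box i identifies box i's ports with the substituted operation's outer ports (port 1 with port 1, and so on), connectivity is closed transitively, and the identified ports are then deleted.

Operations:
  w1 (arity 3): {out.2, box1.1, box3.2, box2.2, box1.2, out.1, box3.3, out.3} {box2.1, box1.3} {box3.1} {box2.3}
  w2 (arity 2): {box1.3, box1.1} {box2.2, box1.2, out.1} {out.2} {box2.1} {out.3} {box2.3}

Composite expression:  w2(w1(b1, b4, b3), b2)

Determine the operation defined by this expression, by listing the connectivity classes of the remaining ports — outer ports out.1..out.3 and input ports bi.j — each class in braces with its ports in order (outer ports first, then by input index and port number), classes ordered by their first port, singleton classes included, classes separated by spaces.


Two ports join when wires chain via w2-identified ports.
through w1, on inputs (b1, b4, b3): {out.1, out.2, out.3, b1.1, b1.2, b3.2, b3.3, b4.2} {b1.3, b4.1} {b3.1} {b4.3} (out.j = stage outer ports)
through w2, on inputs (b1, b4, b3, b2): {out.1, b1.1, b1.2, b2.2, b3.2, b3.3, b4.2} {out.2} {out.3} {b1.3, b4.1} {b2.1} {b2.3} {b3.1} {b4.3} (out.j = stage outer ports)

{out.1, b1.1, b1.2, b2.2, b3.2, b3.3, b4.2} {out.2} {out.3} {b1.3, b4.1} {b2.1} {b2.3} {b3.1} {b4.3}


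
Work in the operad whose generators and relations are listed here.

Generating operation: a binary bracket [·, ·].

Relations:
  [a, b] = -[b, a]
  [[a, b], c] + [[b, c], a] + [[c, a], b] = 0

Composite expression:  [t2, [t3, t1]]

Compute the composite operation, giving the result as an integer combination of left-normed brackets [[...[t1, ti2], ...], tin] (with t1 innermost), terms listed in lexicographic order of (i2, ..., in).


[[t1, t3], t2]

In the tensor algebra, words opening t1 carry the t1-anchored form.
Composite bracket: [t2, [t3, t1]]
Expanding via [a, b] = ab - ba: 4 signed words (2^2 = 4).
Words beginning with t1 determine it all:
  t1t3t2 appears with sign +1, giving the term +[[t1, t3], t2]


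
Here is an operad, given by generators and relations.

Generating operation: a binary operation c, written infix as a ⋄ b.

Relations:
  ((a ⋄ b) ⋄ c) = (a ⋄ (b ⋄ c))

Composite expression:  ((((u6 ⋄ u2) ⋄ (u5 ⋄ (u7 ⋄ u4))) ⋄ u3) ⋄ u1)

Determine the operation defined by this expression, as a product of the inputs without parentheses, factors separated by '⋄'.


u6 ⋄ u2 ⋄ u5 ⋄ u7 ⋄ u4 ⋄ u3 ⋄ u1

Key point: c is associative — brackets drop, the u-order remains.
(u6 ⋄ u2) spells out as u6 ⋄ u2
(u7 ⋄ u4) spells out as u7 ⋄ u4
(u5 ⋄ (u7 ⋄ u4)) spells out as u5 ⋄ u7 ⋄ u4
((u6 ⋄ u2) ⋄ (u5 ⋄ (u7 ⋄ u4))) spells out as u6 ⋄ u2 ⋄ u5 ⋄ u7 ⋄ u4
(((u6 ⋄ u2) ⋄ (u5 ⋄ (u7 ⋄ u4))) ⋄ u3) spells out as u6 ⋄ u2 ⋄ u5 ⋄ u7 ⋄ u4 ⋄ u3
((((u6 ⋄ u2) ⋄ (u5 ⋄ (u7 ⋄ u4))) ⋄ u3) ⋄ u1) spells out as u6 ⋄ u2 ⋄ u5 ⋄ u7 ⋄ u4 ⋄ u3 ⋄ u1


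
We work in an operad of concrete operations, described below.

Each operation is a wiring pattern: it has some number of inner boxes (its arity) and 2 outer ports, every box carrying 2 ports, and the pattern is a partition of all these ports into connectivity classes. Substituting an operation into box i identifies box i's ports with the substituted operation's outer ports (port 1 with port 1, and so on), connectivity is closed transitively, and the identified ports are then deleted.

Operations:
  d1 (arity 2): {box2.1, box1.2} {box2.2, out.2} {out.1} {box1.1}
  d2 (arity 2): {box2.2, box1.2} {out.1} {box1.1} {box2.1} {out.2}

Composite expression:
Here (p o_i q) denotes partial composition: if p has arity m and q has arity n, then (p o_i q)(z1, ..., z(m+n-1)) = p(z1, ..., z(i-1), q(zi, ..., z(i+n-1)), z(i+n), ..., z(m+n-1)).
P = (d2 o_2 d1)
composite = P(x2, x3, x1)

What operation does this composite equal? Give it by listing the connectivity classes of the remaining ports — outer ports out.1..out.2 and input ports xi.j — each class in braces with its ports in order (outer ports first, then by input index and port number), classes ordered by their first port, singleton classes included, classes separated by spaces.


{out.1} {out.2} {x1.1, x3.2} {x1.2, x2.2} {x2.1} {x3.1}

After gluing at d2, chains via deleted ports link the x-ports.
stage d1: inputs (x3, x1), connectivity {out.1} {out.2, x1.2} {x1.1, x3.2} {x3.1}, out.j its boundary
stage d2: inputs (x2, x3, x1), connectivity {out.1} {out.2} {x1.1, x3.2} {x1.2, x2.2} {x2.1} {x3.1}, out.j its boundary


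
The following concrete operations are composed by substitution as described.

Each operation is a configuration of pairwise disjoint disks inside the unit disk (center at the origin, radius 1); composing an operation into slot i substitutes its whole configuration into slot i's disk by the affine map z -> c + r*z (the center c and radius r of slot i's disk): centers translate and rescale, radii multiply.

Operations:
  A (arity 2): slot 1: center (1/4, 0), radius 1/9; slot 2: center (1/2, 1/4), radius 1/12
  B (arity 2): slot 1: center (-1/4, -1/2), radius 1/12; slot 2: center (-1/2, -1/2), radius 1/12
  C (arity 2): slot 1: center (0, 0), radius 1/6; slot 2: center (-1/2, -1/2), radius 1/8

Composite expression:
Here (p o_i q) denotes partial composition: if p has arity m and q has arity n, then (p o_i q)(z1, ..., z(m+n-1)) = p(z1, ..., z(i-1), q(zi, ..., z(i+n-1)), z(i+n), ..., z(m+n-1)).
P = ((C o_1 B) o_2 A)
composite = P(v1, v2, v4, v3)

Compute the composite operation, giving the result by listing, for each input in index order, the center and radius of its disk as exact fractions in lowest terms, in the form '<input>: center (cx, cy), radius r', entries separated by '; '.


Follow each v-input down from C: c' goes to c + r*c', radius to r*r'.
for v1, the 2-step affine chain lands on center (-1/24, -1/12), radius 1/72
for v2, the 3-step affine chain lands on center (-23/288, -1/12), radius 1/648
for v4, the 3-step affine chain lands on center (-11/144, -23/288), radius 1/864
for v3, the 1-step affine chain lands on center (-1/2, -1/2), radius 1/8

v1: center (-1/24, -1/12), radius 1/72; v2: center (-23/288, -1/12), radius 1/648; v3: center (-1/2, -1/2), radius 1/8; v4: center (-11/144, -23/288), radius 1/864


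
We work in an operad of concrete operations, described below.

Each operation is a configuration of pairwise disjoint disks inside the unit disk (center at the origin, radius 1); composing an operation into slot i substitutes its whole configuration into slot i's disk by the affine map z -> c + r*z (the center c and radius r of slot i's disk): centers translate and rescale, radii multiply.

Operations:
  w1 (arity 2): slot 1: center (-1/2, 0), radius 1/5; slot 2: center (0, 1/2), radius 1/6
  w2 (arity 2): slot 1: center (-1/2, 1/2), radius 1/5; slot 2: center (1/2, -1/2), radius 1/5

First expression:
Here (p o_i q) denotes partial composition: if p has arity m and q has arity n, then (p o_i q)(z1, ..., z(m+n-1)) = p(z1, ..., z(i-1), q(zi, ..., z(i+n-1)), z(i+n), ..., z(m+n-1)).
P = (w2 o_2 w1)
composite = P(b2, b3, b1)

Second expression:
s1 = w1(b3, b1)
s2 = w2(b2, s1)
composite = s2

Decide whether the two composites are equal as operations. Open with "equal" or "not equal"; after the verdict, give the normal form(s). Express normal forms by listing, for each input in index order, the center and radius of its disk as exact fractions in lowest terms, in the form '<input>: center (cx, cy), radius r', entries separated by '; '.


equal: each reduces to b1: center (1/2, -2/5), radius 1/30; b2: center (-1/2, 1/2), radius 1/5; b3: center (2/5, -1/2), radius 1/25


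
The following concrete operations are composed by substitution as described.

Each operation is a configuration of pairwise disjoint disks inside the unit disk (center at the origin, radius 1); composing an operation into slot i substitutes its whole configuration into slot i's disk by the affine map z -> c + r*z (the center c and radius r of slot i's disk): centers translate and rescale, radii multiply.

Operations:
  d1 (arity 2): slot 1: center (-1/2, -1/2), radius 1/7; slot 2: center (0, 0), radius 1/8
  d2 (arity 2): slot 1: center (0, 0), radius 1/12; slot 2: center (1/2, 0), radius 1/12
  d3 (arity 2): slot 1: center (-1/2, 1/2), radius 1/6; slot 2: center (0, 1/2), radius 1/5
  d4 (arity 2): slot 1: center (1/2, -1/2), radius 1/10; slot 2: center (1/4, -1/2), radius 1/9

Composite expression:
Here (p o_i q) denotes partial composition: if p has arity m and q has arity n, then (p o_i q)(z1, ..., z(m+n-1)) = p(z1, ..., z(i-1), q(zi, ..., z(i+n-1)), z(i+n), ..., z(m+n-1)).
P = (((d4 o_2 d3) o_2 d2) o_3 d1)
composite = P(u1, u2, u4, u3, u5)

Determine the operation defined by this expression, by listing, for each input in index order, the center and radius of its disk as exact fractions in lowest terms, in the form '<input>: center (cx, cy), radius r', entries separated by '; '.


u1: center (1/2, -1/2), radius 1/10; u2: center (7/36, -4/9), radius 1/648; u3: center (11/54, -4/9), radius 1/5184; u4: center (263/1296, -577/1296), radius 1/4536; u5: center (1/4, -4/9), radius 1/45

Nesting under d4 composes maps z -> c + r*z down each u-path.
input u1: applying the 1 nested substitution gives center (1/2, -1/2), radius 1/10
input u2: applying the 3 nested substitutions gives center (7/36, -4/9), radius 1/648
input u4: applying the 4 nested substitutions gives center (263/1296, -577/1296), radius 1/4536
input u3: applying the 4 nested substitutions gives center (11/54, -4/9), radius 1/5184
input u5: applying the 2 nested substitutions gives center (1/4, -4/9), radius 1/45


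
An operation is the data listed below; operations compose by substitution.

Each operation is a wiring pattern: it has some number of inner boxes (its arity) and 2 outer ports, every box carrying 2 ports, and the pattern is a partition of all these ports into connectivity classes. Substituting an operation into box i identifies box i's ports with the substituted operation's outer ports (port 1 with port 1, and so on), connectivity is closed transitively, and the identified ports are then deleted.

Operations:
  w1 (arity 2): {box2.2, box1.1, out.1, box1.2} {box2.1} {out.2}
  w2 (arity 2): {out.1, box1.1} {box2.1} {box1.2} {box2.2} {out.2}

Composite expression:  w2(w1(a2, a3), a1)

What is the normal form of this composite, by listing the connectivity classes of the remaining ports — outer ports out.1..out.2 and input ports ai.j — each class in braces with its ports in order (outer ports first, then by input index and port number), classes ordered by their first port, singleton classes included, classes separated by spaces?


Reachability decides: close wires over w2-identified ports.
composing w1 on (a2, a3), with out.j its own outer ports: {out.1, a2.1, a2.2, a3.2} {out.2} {a3.1}
composing w2 on (a2, a3, a1), with out.j its own outer ports: {out.1, a2.1, a2.2, a3.2} {out.2} {a1.1} {a1.2} {a3.1}

{out.1, a2.1, a2.2, a3.2} {out.2} {a1.1} {a1.2} {a3.1}


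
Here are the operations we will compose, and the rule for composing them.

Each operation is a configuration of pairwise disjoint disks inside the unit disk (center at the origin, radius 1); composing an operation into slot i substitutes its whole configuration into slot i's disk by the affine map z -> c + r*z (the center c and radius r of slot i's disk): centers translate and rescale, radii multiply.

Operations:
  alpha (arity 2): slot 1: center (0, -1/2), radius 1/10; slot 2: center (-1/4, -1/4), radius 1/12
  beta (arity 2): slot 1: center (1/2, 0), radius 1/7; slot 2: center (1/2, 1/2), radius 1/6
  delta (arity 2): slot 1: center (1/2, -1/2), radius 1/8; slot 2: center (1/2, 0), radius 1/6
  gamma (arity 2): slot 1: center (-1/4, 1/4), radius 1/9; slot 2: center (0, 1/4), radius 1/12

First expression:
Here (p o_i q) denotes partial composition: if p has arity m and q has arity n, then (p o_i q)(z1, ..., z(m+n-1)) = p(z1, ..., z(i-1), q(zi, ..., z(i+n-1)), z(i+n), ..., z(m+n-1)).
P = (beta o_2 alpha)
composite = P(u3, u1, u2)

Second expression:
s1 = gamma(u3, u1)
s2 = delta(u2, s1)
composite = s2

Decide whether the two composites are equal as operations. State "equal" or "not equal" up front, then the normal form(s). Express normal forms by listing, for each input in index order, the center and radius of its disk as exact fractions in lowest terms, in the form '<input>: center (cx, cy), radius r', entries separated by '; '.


The first expression, normalized: u1: center (1/2, 5/12), radius 1/60; u2: center (11/24, 11/24), radius 1/72; u3: center (1/2, 0), radius 1/7
The second expression, normalized: u1: center (1/2, 1/24), radius 1/72; u2: center (1/2, -1/2), radius 1/8; u3: center (11/24, 1/24), radius 1/54
Different reductions; not equal.

not equal; first: u1: center (1/2, 5/12), radius 1/60; u2: center (11/24, 11/24), radius 1/72; u3: center (1/2, 0), radius 1/7; second: u1: center (1/2, 1/24), radius 1/72; u2: center (1/2, -1/2), radius 1/8; u3: center (11/24, 1/24), radius 1/54


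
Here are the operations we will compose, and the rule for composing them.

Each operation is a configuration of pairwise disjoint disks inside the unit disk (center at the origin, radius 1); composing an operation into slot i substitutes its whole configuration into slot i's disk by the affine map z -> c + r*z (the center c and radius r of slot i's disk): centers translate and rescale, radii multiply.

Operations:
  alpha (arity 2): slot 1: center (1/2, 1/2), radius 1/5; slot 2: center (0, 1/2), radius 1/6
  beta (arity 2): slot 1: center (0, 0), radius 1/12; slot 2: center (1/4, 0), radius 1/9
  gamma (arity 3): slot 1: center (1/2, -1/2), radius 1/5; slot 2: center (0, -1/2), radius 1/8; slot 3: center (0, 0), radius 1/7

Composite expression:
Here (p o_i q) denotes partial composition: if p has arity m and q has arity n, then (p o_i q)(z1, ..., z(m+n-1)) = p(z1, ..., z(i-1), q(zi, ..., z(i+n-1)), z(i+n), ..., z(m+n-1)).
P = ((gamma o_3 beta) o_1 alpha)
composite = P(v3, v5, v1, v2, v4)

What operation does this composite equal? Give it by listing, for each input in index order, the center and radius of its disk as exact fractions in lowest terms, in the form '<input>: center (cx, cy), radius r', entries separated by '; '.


v1: center (0, -1/2), radius 1/8; v2: center (0, 0), radius 1/84; v3: center (3/5, -2/5), radius 1/25; v4: center (1/28, 0), radius 1/63; v5: center (1/2, -2/5), radius 1/30


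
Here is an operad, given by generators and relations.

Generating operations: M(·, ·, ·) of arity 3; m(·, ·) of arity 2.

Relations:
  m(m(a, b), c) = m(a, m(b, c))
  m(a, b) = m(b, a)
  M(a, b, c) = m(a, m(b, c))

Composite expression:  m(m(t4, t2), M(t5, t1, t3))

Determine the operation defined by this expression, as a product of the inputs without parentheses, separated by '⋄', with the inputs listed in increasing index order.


t1 ⋄ t2 ⋄ t3 ⋄ t4 ⋄ t5

Key point: m commutes, so take the t-inputs in any fixed order.
m(t4, t2) reduces to t4 ⋄ t2
M(t5, t1, t3) reduces to t5 ⋄ t1 ⋄ t3
m(m(t4, t2), M(t5, t1, t3)) reduces to t4 ⋄ t2 ⋄ t5 ⋄ t1 ⋄ t3
putting the inputs in ascending order: t1 ⋄ t2 ⋄ t3 ⋄ t4 ⋄ t5


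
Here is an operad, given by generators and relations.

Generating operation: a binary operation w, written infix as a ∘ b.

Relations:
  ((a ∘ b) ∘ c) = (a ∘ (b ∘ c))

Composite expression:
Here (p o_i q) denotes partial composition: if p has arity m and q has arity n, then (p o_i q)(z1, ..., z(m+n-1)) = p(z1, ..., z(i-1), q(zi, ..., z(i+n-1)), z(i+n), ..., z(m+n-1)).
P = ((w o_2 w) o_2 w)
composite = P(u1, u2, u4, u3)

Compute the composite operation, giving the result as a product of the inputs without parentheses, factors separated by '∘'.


u1 ∘ u2 ∘ u4 ∘ u3

Under associativity of w, the answer is the u's in reading order.
(u2 ∘ u4) spells out as u2 ∘ u4
((u2 ∘ u4) ∘ u3) spells out as u2 ∘ u4 ∘ u3
(u1 ∘ ((u2 ∘ u4) ∘ u3)) spells out as u1 ∘ u2 ∘ u4 ∘ u3


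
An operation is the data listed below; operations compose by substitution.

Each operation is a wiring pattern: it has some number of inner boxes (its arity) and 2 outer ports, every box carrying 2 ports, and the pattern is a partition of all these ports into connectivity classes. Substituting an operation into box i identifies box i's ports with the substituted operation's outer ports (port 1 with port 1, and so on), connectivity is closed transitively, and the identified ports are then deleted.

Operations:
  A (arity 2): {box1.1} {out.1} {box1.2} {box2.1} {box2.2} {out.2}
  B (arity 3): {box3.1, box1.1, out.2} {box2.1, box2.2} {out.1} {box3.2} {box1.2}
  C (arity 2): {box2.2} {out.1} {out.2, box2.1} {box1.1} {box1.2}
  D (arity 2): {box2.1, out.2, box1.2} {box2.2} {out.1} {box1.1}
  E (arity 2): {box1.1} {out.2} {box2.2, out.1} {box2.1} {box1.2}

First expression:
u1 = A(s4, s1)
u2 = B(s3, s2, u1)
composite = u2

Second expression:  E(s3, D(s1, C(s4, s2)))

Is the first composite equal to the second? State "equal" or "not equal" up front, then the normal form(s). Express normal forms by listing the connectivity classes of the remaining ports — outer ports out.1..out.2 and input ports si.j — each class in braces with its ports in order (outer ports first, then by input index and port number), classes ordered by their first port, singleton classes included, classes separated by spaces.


The first expression reduces to {out.1} {out.2, s3.1} {s1.1} {s1.2} {s2.1, s2.2} {s3.2} {s4.1} {s4.2}
The second expression reduces to {out.1, s1.2} {out.2} {s1.1} {s2.1} {s2.2} {s3.1} {s3.2} {s4.1} {s4.2}
The normal forms differ: not equal.

not equal — first {out.1} {out.2, s3.1} {s1.1} {s1.2} {s2.1, s2.2} {s3.2} {s4.1} {s4.2}, second {out.1, s1.2} {out.2} {s1.1} {s2.1} {s2.2} {s3.1} {s3.2} {s4.1} {s4.2}


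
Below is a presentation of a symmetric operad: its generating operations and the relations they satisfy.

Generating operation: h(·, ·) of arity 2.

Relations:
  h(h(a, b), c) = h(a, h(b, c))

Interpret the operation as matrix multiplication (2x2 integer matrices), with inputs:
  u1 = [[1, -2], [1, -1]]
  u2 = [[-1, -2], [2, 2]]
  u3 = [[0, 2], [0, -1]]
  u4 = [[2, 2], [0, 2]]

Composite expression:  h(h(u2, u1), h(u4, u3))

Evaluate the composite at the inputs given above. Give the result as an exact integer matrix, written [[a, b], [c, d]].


[[0, -14], [0, 20]]


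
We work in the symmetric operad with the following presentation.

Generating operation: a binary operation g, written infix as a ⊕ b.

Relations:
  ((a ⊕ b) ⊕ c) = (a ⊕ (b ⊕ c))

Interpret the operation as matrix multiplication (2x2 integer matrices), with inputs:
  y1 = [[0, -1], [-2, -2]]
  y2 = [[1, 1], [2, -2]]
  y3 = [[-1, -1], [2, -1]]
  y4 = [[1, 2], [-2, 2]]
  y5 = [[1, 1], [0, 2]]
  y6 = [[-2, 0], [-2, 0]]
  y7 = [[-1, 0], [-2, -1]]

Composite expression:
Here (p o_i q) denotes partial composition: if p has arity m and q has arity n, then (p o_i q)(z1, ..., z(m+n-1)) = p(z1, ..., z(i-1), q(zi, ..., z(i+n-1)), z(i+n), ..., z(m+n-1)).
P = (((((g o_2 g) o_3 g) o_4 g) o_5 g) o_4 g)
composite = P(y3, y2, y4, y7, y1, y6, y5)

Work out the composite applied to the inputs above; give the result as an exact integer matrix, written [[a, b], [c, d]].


[[58, 58], [-80, -80]]

(y7 ⊕ y1) = [[0, 1], [2, 4]]
(y6 ⊕ y5) = [[-2, -2], [-2, -2]]
((y7 ⊕ y1) ⊕ (y6 ⊕ y5)) = [[-2, -2], [-12, -12]]
(y4 ⊕ ((y7 ⊕ y1) ⊕ (y6 ⊕ y5))) = [[-26, -26], [-20, -20]]
(y2 ⊕ (y4 ⊕ ((y7 ⊕ y1) ⊕ (y6 ⊕ y5)))) = [[-46, -46], [-12, -12]]
(y3 ⊕ (y2 ⊕ (y4 ⊕ ((y7 ⊕ y1) ⊕ (y6 ⊕ y5))))) = [[58, 58], [-80, -80]]


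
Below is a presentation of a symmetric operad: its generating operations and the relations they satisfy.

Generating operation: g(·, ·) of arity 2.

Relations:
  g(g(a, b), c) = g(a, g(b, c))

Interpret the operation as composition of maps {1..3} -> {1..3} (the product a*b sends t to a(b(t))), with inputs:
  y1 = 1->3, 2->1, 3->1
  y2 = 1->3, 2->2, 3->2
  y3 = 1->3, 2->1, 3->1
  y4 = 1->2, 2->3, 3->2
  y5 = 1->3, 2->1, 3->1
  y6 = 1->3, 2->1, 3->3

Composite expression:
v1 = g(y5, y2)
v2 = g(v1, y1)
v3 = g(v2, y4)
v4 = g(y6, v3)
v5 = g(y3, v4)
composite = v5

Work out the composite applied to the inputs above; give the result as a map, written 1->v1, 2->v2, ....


g(y5, y2) = 1->1, 2->1, 3->1
g(g(y5, y2), y1) = 1->1, 2->1, 3->1
g(g(g(y5, y2), y1), y4) = 1->1, 2->1, 3->1
g(y6, g(g(g(y5, y2), y1), y4)) = 1->3, 2->3, 3->3
g(y3, g(y6, g(g(g(y5, y2), y1), y4))) = 1->1, 2->1, 3->1

1->1, 2->1, 3->1


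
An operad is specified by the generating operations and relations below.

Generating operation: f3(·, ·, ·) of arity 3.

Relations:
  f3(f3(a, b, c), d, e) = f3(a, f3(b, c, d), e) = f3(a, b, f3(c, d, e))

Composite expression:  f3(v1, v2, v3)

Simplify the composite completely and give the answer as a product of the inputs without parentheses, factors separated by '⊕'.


v1 ⊕ v2 ⊕ v3

Key point: f3 is associative — brackets drop, the v-order remains.
f3(v1, v2, v3) spells out as v1 ⊕ v2 ⊕ v3


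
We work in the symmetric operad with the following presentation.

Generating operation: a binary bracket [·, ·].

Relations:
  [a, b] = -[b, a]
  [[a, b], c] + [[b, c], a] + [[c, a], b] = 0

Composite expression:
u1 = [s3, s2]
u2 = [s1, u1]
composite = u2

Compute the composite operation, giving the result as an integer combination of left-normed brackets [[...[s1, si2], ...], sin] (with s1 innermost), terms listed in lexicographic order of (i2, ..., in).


-[[s1, s2], s3] + [[s1, s3], s2]


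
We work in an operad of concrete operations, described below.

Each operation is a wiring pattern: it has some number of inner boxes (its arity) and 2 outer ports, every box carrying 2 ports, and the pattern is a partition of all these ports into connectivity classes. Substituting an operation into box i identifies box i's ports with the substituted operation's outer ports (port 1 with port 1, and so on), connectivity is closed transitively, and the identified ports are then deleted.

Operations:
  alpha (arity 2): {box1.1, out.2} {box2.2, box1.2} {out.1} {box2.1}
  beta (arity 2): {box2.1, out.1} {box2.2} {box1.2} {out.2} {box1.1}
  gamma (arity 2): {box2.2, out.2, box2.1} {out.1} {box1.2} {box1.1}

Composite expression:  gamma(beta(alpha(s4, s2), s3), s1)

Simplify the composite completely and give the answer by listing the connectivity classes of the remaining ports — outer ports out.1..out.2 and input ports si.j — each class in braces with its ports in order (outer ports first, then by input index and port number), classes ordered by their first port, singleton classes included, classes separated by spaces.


{out.1} {out.2, s1.1, s1.2} {s2.1} {s2.2, s4.2} {s3.1} {s3.2} {s4.1}

After gluing at gamma, chains via deleted ports link the s-ports.
composing alpha on (s4, s2), with out.j its own outer ports: {out.1} {out.2, s4.1} {s2.1} {s2.2, s4.2}
composing beta on (s4, s2, s3), with out.j its own outer ports: {out.1, s3.1} {out.2} {s2.1} {s2.2, s4.2} {s3.2} {s4.1}
composing gamma on (s4, s2, s3, s1), with out.j its own outer ports: {out.1} {out.2, s1.1, s1.2} {s2.1} {s2.2, s4.2} {s3.1} {s3.2} {s4.1}


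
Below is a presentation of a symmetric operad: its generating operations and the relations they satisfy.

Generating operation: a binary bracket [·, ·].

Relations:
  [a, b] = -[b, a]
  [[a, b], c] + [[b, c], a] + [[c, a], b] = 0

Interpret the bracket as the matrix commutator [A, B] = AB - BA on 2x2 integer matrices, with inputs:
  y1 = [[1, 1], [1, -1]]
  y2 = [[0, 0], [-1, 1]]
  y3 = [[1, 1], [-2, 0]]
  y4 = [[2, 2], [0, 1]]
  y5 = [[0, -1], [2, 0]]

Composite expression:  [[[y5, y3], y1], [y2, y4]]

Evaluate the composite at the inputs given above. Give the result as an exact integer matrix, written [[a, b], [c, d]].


[[10, 12], [14, -10]]

[y5, y3] = [[0, 1], [2, 0]]
[[y5, y3], y1] = [[-1, -2], [4, 1]]
[y2, y4] = [[2, -2], [-1, -2]]
[[[y5, y3], y1], [y2, y4]] = [[10, 12], [14, -10]]


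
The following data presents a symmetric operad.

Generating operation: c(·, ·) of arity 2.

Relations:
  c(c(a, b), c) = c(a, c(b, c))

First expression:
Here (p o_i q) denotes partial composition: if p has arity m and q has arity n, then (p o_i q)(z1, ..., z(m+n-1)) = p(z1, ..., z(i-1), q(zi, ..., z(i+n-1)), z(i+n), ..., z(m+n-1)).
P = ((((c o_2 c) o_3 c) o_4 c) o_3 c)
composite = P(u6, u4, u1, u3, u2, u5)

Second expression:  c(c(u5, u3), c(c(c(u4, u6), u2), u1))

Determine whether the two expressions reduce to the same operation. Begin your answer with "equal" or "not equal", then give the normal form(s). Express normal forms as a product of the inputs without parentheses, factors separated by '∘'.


not equal — first u6 ∘ u4 ∘ u1 ∘ u3 ∘ u2 ∘ u5, second u5 ∘ u3 ∘ u4 ∘ u6 ∘ u2 ∘ u1

The first composite normalizes to u6 ∘ u4 ∘ u1 ∘ u3 ∘ u2 ∘ u5
The second composite normalizes to u5 ∘ u3 ∘ u4 ∘ u6 ∘ u2 ∘ u1
They disagree, so not equal.


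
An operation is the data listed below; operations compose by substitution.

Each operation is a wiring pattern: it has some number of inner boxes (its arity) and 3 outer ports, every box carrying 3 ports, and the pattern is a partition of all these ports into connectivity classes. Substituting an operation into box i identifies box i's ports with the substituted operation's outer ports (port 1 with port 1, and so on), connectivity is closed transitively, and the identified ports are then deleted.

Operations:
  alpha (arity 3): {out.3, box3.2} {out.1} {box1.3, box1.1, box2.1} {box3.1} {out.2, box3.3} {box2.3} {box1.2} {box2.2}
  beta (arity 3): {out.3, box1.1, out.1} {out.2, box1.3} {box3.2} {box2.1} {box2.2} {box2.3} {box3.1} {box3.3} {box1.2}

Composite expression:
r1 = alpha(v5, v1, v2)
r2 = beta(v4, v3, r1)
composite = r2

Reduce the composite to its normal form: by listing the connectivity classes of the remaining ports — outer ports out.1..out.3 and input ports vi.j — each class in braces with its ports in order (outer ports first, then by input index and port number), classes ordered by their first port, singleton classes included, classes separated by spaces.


{out.1, out.3, v4.1} {out.2, v4.3} {v1.1, v5.1, v5.3} {v1.2} {v1.3} {v2.1} {v2.2} {v2.3} {v3.1} {v3.2} {v3.3} {v4.2} {v5.2}


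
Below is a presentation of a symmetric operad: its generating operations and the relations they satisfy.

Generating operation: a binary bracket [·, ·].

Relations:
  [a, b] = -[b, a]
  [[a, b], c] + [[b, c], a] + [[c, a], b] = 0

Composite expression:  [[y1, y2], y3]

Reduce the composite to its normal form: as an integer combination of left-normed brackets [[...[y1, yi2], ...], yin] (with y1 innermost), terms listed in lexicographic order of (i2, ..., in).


[[y1, y2], y3]

Expand each bracket as ab - ba; the y1-initial words give the coefficients.
Composite bracket: [[y1, y2], y3]
Applying ab - ba throughout gives 4 signed words (2^2 = 4).
The y1-initial words carry the normal form:
  sign of y1y2y3 is +1, so it contributes +[[y1, y2], y3]


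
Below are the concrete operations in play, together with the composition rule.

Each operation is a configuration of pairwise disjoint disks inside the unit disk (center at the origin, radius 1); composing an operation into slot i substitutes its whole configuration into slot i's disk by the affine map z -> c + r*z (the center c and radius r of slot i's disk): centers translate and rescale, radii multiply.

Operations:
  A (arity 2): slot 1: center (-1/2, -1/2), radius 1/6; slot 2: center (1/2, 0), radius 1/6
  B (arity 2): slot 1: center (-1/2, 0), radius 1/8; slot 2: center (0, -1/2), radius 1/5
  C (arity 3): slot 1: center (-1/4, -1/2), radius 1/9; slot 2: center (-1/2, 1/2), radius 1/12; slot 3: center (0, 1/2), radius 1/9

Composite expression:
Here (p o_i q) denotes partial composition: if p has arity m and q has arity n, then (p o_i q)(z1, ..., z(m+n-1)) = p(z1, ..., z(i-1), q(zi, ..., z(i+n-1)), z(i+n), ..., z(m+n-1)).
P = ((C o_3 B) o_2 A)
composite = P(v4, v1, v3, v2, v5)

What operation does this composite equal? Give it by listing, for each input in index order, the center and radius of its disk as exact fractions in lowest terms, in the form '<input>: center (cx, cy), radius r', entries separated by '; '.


Affine substitution under C: radii multiply and v-centers shift.
for v4, the 1-step affine chain lands on center (-1/4, -1/2), radius 1/9
for v1, the 2-step affine chain lands on center (-13/24, 11/24), radius 1/72
for v3, the 2-step affine chain lands on center (-11/24, 1/2), radius 1/72
for v2, the 2-step affine chain lands on center (-1/18, 1/2), radius 1/72
for v5, the 2-step affine chain lands on center (0, 4/9), radius 1/45

v1: center (-13/24, 11/24), radius 1/72; v2: center (-1/18, 1/2), radius 1/72; v3: center (-11/24, 1/2), radius 1/72; v4: center (-1/4, -1/2), radius 1/9; v5: center (0, 4/9), radius 1/45


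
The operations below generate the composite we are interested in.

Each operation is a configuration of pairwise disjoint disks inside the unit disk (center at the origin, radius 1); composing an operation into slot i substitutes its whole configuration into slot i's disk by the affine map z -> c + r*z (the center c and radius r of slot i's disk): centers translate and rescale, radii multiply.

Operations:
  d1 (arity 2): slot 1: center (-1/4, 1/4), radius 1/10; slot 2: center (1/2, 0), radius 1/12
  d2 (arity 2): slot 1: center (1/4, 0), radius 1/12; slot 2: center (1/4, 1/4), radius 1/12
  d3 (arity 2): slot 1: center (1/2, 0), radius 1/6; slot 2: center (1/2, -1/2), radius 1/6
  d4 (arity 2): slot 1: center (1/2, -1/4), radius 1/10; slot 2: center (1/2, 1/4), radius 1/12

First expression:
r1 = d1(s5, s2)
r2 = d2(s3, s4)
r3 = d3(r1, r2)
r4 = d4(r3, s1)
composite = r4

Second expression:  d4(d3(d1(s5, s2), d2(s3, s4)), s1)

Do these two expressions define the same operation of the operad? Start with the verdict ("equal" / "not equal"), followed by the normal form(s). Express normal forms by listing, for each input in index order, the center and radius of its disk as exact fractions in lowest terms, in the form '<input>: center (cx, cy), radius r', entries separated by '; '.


equal; both compose to s1: center (1/2, 1/4), radius 1/12; s2: center (67/120, -1/4), radius 1/720; s3: center (133/240, -3/10), radius 1/720; s4: center (133/240, -71/240), radius 1/720; s5: center (131/240, -59/240), radius 1/600

The first expression, normalized: s1: center (1/2, 1/4), radius 1/12; s2: center (67/120, -1/4), radius 1/720; s3: center (133/240, -3/10), radius 1/720; s4: center (133/240, -71/240), radius 1/720; s5: center (131/240, -59/240), radius 1/600
The second expression, normalized: s1: center (1/2, 1/4), radius 1/12; s2: center (67/120, -1/4), radius 1/720; s3: center (133/240, -3/10), radius 1/720; s4: center (133/240, -71/240), radius 1/720; s5: center (131/240, -59/240), radius 1/600
The forms coincide; equal.


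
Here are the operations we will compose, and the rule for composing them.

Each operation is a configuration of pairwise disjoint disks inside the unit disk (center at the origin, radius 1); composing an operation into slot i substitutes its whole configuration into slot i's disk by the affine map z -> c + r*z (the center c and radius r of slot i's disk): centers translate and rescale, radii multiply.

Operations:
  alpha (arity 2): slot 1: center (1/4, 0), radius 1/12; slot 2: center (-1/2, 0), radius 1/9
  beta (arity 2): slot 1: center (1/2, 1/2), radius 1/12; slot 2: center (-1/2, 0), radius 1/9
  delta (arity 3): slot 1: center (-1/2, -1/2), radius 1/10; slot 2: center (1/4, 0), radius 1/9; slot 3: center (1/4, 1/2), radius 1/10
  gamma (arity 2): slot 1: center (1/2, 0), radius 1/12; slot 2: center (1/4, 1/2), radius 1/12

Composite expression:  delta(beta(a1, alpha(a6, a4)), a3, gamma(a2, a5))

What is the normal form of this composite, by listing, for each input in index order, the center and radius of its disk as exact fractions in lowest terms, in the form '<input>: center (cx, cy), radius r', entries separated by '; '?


a1: center (-9/20, -9/20), radius 1/120; a2: center (3/10, 1/2), radius 1/120; a3: center (1/4, 0), radius 1/9; a4: center (-5/9, -1/2), radius 1/810; a5: center (11/40, 11/20), radius 1/120; a6: center (-197/360, -1/2), radius 1/1080

Below delta, radii multiply path by path; the a-disk centers shift.
a1: after 2 affine steps, its disk has center (-9/20, -9/20), radius 1/120
a6: after 3 affine steps, its disk has center (-197/360, -1/2), radius 1/1080
a4: after 3 affine steps, its disk has center (-5/9, -1/2), radius 1/810
a3: after 1 affine step, its disk has center (1/4, 0), radius 1/9
a2: after 2 affine steps, its disk has center (3/10, 1/2), radius 1/120
a5: after 2 affine steps, its disk has center (11/40, 11/20), radius 1/120


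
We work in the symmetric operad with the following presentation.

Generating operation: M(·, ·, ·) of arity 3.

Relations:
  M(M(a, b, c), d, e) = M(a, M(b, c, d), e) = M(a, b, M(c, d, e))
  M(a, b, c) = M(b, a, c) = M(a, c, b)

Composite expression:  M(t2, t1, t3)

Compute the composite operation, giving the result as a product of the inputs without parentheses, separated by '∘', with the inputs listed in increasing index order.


t1 ∘ t2 ∘ t3

Both nesting and order wash out for M; what remains is which t's occur.
M(t2, t1, t3) linearizes to t2 ∘ t1 ∘ t3
sorting the factors by input index: t1 ∘ t2 ∘ t3


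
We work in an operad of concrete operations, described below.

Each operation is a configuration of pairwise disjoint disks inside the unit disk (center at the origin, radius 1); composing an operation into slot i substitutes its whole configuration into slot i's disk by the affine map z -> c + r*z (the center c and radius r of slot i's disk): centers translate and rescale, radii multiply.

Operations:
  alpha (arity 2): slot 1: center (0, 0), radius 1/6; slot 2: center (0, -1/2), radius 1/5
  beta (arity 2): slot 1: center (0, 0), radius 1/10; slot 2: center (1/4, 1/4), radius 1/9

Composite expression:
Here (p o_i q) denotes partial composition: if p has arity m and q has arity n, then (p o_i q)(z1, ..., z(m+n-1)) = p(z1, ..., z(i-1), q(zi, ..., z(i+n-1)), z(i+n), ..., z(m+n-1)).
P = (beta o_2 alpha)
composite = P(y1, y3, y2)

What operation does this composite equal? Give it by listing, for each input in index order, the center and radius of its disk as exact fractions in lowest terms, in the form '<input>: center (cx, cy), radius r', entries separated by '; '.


y1: center (0, 0), radius 1/10; y2: center (1/4, 7/36), radius 1/45; y3: center (1/4, 1/4), radius 1/54

Follow each y-input down from beta: c' goes to c + r*c', radius to r*r'.
input y1: composing its 1 substitution step yields center (0, 0), radius 1/10
input y3: composing its 2 substitution steps yields center (1/4, 1/4), radius 1/54
input y2: composing its 2 substitution steps yields center (1/4, 7/36), radius 1/45


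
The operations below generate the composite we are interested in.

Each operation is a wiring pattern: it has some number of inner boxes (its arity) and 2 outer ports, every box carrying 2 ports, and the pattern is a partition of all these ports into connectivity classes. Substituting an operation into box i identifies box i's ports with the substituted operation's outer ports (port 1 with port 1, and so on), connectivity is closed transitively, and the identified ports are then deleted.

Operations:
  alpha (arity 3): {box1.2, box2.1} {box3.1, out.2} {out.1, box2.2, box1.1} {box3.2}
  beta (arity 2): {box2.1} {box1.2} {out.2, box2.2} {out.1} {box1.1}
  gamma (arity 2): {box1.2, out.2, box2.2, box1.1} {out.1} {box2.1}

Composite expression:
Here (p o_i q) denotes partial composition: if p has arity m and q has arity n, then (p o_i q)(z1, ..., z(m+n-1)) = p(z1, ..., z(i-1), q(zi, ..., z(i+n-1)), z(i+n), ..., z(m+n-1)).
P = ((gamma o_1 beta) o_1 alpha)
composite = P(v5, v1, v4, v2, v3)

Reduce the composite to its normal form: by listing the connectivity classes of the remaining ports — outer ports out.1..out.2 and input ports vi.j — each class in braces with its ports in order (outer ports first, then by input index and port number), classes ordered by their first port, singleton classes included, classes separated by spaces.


{out.1} {out.2, v2.2, v3.2} {v1.1, v5.2} {v1.2, v5.1} {v2.1} {v3.1} {v4.1} {v4.2}

Treat the ports identified at gamma as solder joints: merge, then drop.
alpha over (v5, v1, v4) gives {out.1, v1.2, v5.1} {out.2, v4.1} {v1.1, v5.2} {v4.2}, out.j being that stage's outer ports
beta over (v5, v1, v4, v2) gives {out.1} {out.2, v2.2} {v1.1, v5.2} {v1.2, v5.1} {v2.1} {v4.1} {v4.2}, out.j being that stage's outer ports
gamma over (v5, v1, v4, v2, v3) gives {out.1} {out.2, v2.2, v3.2} {v1.1, v5.2} {v1.2, v5.1} {v2.1} {v3.1} {v4.1} {v4.2}, out.j being that stage's outer ports


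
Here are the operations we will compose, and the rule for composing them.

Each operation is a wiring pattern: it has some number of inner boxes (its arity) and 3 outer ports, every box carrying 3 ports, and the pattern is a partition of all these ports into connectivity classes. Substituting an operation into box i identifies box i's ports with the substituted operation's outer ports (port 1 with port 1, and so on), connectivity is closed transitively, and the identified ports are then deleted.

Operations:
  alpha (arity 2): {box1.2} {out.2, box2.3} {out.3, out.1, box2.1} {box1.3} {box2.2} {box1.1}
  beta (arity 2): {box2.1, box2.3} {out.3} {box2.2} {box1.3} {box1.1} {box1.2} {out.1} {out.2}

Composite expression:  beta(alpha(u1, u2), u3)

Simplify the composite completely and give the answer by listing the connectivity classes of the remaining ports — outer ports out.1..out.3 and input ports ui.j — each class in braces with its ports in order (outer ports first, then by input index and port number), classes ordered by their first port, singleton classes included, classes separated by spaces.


{out.1} {out.2} {out.3} {u1.1} {u1.2} {u1.3} {u2.1} {u2.2} {u2.3} {u3.1, u3.3} {u3.2}

After gluing at beta, chains via deleted ports link the u-ports.
alpha over (u1, u2) gives {out.1, out.3, u2.1} {out.2, u2.3} {u1.1} {u1.2} {u1.3} {u2.2}, out.j being that stage's outer ports
beta over (u1, u2, u3) gives {out.1} {out.2} {out.3} {u1.1} {u1.2} {u1.3} {u2.1} {u2.2} {u2.3} {u3.1, u3.3} {u3.2}, out.j being that stage's outer ports
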